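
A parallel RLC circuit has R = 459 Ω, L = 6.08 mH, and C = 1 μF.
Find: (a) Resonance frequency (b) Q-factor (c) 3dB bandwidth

Step 1 — Resonance: ω₀ = 1/√(LC) = 1/√(0.00608·1e-06) = 1.282e+04 rad/s.
Step 2 — f₀ = ω₀/(2π) = 2041 Hz.
Step 3 — Parallel Q: Q = R/(ω₀L) = 459/(1.282e+04·0.00608) = 5.887.
Step 4 — Bandwidth: Δω = ω₀/Q = 2179 rad/s; BW = Δω/(2π) = 346.7 Hz.

(a) f₀ = 2041 Hz  (b) Q = 5.887  (c) BW = 346.7 Hz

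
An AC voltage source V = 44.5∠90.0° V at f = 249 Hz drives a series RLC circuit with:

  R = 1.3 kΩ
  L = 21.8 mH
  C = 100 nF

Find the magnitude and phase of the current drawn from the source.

Step 1 — Angular frequency: ω = 2π·f = 2π·249 = 1565 rad/s.
Step 2 — Component impedances:
  R: Z = R = 1300 Ω
  L: Z = jωL = j·1565·0.0218 = 0 + j34.11 Ω
  C: Z = 1/(jωC) = -j/(ω·C) = 0 - j6392 Ω
Step 3 — Series combination: Z_total = R + L + C = 1300 - j6358 Ω = 6489∠-78.4° Ω.
Step 4 — Source phasor: V = 44.5∠90.0° V = 0 + j44.5 V.
Step 5 — Ohm's law: I = V / Z_total = (0 + j44.5) / (1300 - j6358) = -0.006719 + j0.001374 A.
Step 6 — Convert to polar: |I| = 0.006858 A, ∠I = 168.4°.

I = 0.006858∠168.4° A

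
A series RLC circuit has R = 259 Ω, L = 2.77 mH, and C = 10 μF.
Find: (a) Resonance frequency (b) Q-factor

Step 1 — Resonance condition Im(Z)=0 gives ω₀ = 1/√(LC).
Step 2 — ω₀ = 1/√(0.00277·1e-05) = 6008 rad/s.
Step 3 — f₀ = ω₀/(2π) = 956.3 Hz.
Step 4 — Series Q: Q = ω₀L/R = 6008·0.00277/259 = 0.06426.

(a) f₀ = 956.3 Hz  (b) Q = 0.06426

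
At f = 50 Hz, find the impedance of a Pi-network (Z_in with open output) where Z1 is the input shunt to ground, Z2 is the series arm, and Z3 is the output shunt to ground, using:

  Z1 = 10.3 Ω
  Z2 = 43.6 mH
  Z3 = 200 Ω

Step 1 — Angular frequency: ω = 2π·f = 2π·50 = 314.2 rad/s.
Step 2 — Component impedances:
  Z1: Z = R = 10.3 Ω
  Z2: Z = jωL = j·314.2·0.0436 = 0 + j13.7 Ω
  Z3: Z = R = 200 Ω
Step 3 — With open output, the series arm Z2 and the output shunt Z3 appear in series to ground: Z2 + Z3 = 200 + j13.7 Ω.
Step 4 — Parallel with input shunt Z1: Z_in = Z1 || (Z2 + Z3) = 9.798 + j0.03272 Ω = 9.798∠0.2° Ω.

Z = 9.798 + j0.03272 Ω = 9.798∠0.2° Ω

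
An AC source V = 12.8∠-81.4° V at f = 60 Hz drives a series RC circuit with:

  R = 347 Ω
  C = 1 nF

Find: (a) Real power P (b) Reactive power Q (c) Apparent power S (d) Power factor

Step 1 — Angular frequency: ω = 2π·f = 2π·60 = 377 rad/s.
Step 2 — Component impedances:
  R: Z = R = 347 Ω
  C: Z = 1/(jωC) = -j/(ω·C) = 0 - j2.653e+06 Ω
Step 3 — Series combination: Z_total = R + C = 347 - j2.653e+06 Ω = 2.653e+06∠-90.0° Ω.
Step 4 — Source phasor: V = 12.8∠-81.4° V = 1.914 - j12.66 V.
Step 5 — Current: I = V / Z = 4.771e-06 + j7.21e-07 A = 4.825e-06∠8.6° A.
Step 6 — Complex power: S = V·I* = 8.08e-09 - j6.177e-05 VA.
Step 7 — Real power: P = Re(S) = 8.08e-09 W.
Step 8 — Reactive power: Q = Im(S) = -6.177e-05 VAR.
Step 9 — Apparent power: |S| = 6.177e-05 VA.
Step 10 — Power factor: PF = P/|S| = 0.0001308 (leading).

(a) P = 8.08e-09 W  (b) Q = -6.177e-05 VAR  (c) S = 6.177e-05 VA  (d) PF = 0.0001308 (leading)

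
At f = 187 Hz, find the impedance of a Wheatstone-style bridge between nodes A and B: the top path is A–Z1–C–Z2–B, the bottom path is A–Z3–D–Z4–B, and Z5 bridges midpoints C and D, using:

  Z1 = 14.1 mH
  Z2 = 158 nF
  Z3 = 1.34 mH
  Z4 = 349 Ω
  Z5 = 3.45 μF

Step 1 — Angular frequency: ω = 2π·f = 2π·187 = 1175 rad/s.
Step 2 — Component impedances:
  Z1: Z = jωL = j·1175·0.0141 = 0 + j16.57 Ω
  Z2: Z = 1/(jωC) = -j/(ω·C) = 0 - j5387 Ω
  Z3: Z = jωL = j·1175·0.00134 = 0 + j1.574 Ω
  Z4: Z = R = 349 Ω
  Z5: Z = 1/(jωC) = -j/(ω·C) = 0 - j246.7 Ω
Step 3 — Bridge requires nodal analysis (the Z5 bridge couples midpoints C and D, so the two paths cannot be reduced to a simple series/parallel combination). Setting node B to ground and injecting 1 A at node A, the 3-node admittance system at A, C, D solves to V_A = Z_AB = 347.8 - j21.03 Ω = 348.4∠-3.5° Ω.

Z = 347.8 - j21.03 Ω = 348.4∠-3.5° Ω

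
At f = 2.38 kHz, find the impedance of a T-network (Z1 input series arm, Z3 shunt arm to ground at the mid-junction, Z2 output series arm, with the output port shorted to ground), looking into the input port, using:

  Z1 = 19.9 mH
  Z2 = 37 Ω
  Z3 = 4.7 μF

Step 1 — Angular frequency: ω = 2π·f = 2π·2380 = 1.495e+04 rad/s.
Step 2 — Component impedances:
  Z1: Z = jωL = j·1.495e+04·0.0199 = 0 + j297.6 Ω
  Z2: Z = R = 37 Ω
  Z3: Z = 1/(jωC) = -j/(ω·C) = 0 - j14.23 Ω
Step 3 — With the output port shorted to ground, the output series arm Z2 runs from the junction to ground; the shunt arm Z3 also runs from the junction to ground. They appear in parallel: Z3 || Z2 = 4.766 - j12.4 Ω.
Step 4 — Series with input arm Z1: Z_in = Z1 + (Z3 || Z2) = 4.766 + j285.2 Ω = 285.2∠89.0° Ω.

Z = 4.766 + j285.2 Ω = 285.2∠89.0° Ω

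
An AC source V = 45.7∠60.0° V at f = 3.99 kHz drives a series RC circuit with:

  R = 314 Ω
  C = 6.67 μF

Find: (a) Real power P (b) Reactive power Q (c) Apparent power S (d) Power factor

Step 1 — Angular frequency: ω = 2π·f = 2π·3990 = 2.507e+04 rad/s.
Step 2 — Component impedances:
  R: Z = R = 314 Ω
  C: Z = 1/(jωC) = -j/(ω·C) = 0 - j5.98 Ω
Step 3 — Series combination: Z_total = R + C = 314 - j5.98 Ω = 314.1∠-1.1° Ω.
Step 4 — Source phasor: V = 45.7∠60.0° V = 22.85 + j39.58 V.
Step 5 — Current: I = V / Z = 0.07034 + j0.1274 A = 0.1455∠61.1° A.
Step 6 — Complex power: S = V·I* = 6.649 - j0.1266 VA.
Step 7 — Real power: P = Re(S) = 6.649 W.
Step 8 — Reactive power: Q = Im(S) = -0.1266 VAR.
Step 9 — Apparent power: |S| = 6.65 VA.
Step 10 — Power factor: PF = P/|S| = 0.9998 (leading).

(a) P = 6.649 W  (b) Q = -0.1266 VAR  (c) S = 6.65 VA  (d) PF = 0.9998 (leading)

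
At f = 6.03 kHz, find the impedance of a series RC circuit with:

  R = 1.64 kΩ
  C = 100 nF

Step 1 — Angular frequency: ω = 2π·f = 2π·6030 = 3.789e+04 rad/s.
Step 2 — Component impedances:
  R: Z = R = 1640 Ω
  C: Z = 1/(jωC) = -j/(ω·C) = 0 - j263.9 Ω
Step 3 — Series combination: Z_total = R + C = 1640 - j263.9 Ω = 1661∠-9.1° Ω.

Z = 1640 - j263.9 Ω = 1661∠-9.1° Ω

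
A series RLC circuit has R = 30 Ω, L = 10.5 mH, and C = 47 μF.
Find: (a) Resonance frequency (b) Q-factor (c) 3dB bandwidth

Step 1 — Resonance condition Im(Z)=0 gives ω₀ = 1/√(LC).
Step 2 — ω₀ = 1/√(0.0105·4.7e-05) = 1423 rad/s.
Step 3 — f₀ = ω₀/(2π) = 226.6 Hz.
Step 4 — Series Q: Q = ω₀L/R = 1423·0.0105/30 = 0.4982.
Step 5 — 3dB bandwidth: Δω = ω₀/Q = 2857 rad/s; BW = Δω/(2π) = 454.7 Hz.

(a) f₀ = 226.6 Hz  (b) Q = 0.4982  (c) BW = 454.7 Hz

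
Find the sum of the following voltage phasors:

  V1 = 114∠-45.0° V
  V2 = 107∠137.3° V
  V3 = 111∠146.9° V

Step 1 — Convert each phasor to rectangular form:
  V1 = 114·(cos(-45.0°) + j·sin(-45.0°)) = 80.61 - j80.61 V
  V2 = 107·(cos(137.3°) + j·sin(137.3°)) = -78.64 + j72.56 V
  V3 = 111·(cos(146.9°) + j·sin(146.9°)) = -92.99 + j60.62 V
Step 2 — Sum components: V_total = -91.01 + j52.57 V.
Step 3 — Convert to polar: |V_total| = 105.1 V, ∠V_total = 150.0°.

V_total = 105.1∠150.0° V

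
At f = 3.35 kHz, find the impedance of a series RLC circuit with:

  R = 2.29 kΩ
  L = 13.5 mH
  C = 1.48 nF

Step 1 — Angular frequency: ω = 2π·f = 2π·3350 = 2.105e+04 rad/s.
Step 2 — Component impedances:
  R: Z = R = 2290 Ω
  L: Z = jωL = j·2.105e+04·0.0135 = 0 + j284.2 Ω
  C: Z = 1/(jωC) = -j/(ω·C) = 0 - j3.21e+04 Ω
Step 3 — Series combination: Z_total = R + L + C = 2290 - j3.182e+04 Ω = 3.19e+04∠-85.9° Ω.

Z = 2290 - j3.182e+04 Ω = 3.19e+04∠-85.9° Ω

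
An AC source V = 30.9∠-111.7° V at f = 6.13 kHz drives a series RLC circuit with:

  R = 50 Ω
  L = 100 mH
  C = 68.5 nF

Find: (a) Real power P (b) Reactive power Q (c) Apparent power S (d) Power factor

Step 1 — Angular frequency: ω = 2π·f = 2π·6130 = 3.852e+04 rad/s.
Step 2 — Component impedances:
  R: Z = R = 50 Ω
  L: Z = jωL = j·3.852e+04·0.1 = 0 + j3852 Ω
  C: Z = 1/(jωC) = -j/(ω·C) = 0 - j379 Ω
Step 3 — Series combination: Z_total = R + L + C = 50 + j3473 Ω = 3473∠89.2° Ω.
Step 4 — Source phasor: V = 30.9∠-111.7° V = -11.43 - j28.71 V.
Step 5 — Current: I = V / Z = -0.008313 + j0.00317 A = 0.008897∠159.1° A.
Step 6 — Complex power: S = V·I* = 0.003958 + j0.2749 VA.
Step 7 — Real power: P = Re(S) = 0.003958 W.
Step 8 — Reactive power: Q = Im(S) = 0.2749 VAR.
Step 9 — Apparent power: |S| = 0.2749 VA.
Step 10 — Power factor: PF = P/|S| = 0.0144 (lagging).

(a) P = 0.003958 W  (b) Q = 0.2749 VAR  (c) S = 0.2749 VA  (d) PF = 0.0144 (lagging)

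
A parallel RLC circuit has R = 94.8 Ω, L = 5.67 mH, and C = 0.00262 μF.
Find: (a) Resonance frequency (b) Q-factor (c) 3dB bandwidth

Step 1 — Resonance: ω₀ = 1/√(LC) = 1/√(0.00567·2.62e-09) = 2.595e+05 rad/s.
Step 2 — f₀ = ω₀/(2π) = 4.129e+04 Hz.
Step 3 — Parallel Q: Q = R/(ω₀L) = 94.8/(2.595e+05·0.00567) = 0.06444.
Step 4 — Bandwidth: Δω = ω₀/Q = 4.026e+06 rad/s; BW = Δω/(2π) = 6.408e+05 Hz.

(a) f₀ = 4.129e+04 Hz  (b) Q = 0.06444  (c) BW = 6.408e+05 Hz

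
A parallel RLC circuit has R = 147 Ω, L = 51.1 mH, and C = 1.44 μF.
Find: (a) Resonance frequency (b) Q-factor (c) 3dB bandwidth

Step 1 — Resonance: ω₀ = 1/√(LC) = 1/√(0.0511·1.44e-06) = 3686 rad/s.
Step 2 — f₀ = ω₀/(2π) = 586.7 Hz.
Step 3 — Parallel Q: Q = R/(ω₀L) = 147/(3686·0.0511) = 0.7803.
Step 4 — Bandwidth: Δω = ω₀/Q = 4724 rad/s; BW = Δω/(2π) = 751.9 Hz.

(a) f₀ = 586.7 Hz  (b) Q = 0.7803  (c) BW = 751.9 Hz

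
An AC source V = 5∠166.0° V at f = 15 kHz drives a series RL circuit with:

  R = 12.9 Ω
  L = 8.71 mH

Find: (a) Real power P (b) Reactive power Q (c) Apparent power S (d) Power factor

Step 1 — Angular frequency: ω = 2π·f = 2π·1.5e+04 = 9.425e+04 rad/s.
Step 2 — Component impedances:
  R: Z = R = 12.9 Ω
  L: Z = jωL = j·9.425e+04·0.00871 = 0 + j820.9 Ω
Step 3 — Series combination: Z_total = R + L = 12.9 + j820.9 Ω = 821∠89.1° Ω.
Step 4 — Source phasor: V = 5∠166.0° V = -4.851 + j1.21 V.
Step 5 — Current: I = V / Z = 0.00138 + j0.005932 A = 0.00609∠76.9° A.
Step 6 — Complex power: S = V·I* = 0.0004785 + j0.03045 VA.
Step 7 — Real power: P = Re(S) = 0.0004785 W.
Step 8 — Reactive power: Q = Im(S) = 0.03045 VAR.
Step 9 — Apparent power: |S| = 0.03045 VA.
Step 10 — Power factor: PF = P/|S| = 0.01571 (lagging).

(a) P = 0.0004785 W  (b) Q = 0.03045 VAR  (c) S = 0.03045 VA  (d) PF = 0.01571 (lagging)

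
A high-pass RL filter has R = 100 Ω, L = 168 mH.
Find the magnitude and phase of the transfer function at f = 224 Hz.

Step 1 — Angular frequency: ω = 2π·224 = 1407 rad/s.
Step 2 — Transfer function: H(jω) = jωL/(R + jωL).
Step 3 — Numerator jωL = j·236.4; denominator R + jωL = 100 + j236.4.
Step 4 — H = 0.8483 + j0.3588.
Step 5 — Magnitude: |H| = 0.921 (-0.7 dB); phase: φ = 22.9°.

|H| = 0.921 (-0.7 dB), φ = 22.9°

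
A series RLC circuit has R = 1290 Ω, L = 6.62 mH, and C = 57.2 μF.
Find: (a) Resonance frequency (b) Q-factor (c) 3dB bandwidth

Step 1 — Resonance: ω₀ = 1/√(LC) = 1/√(0.00662·5.72e-05) = 1625 rad/s.
Step 2 — f₀ = ω₀/(2π) = 258.6 Hz.
Step 3 — Series Q: Q = ω₀L/R = 1625·0.00662/1290 = 0.00834.
Step 4 — Bandwidth: Δω = ω₀/Q = 1.949e+05 rad/s; BW = Δω/(2π) = 3.101e+04 Hz.

(a) f₀ = 258.6 Hz  (b) Q = 0.00834  (c) BW = 3.101e+04 Hz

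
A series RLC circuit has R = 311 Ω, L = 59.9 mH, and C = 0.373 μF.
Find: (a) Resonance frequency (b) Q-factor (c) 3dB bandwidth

Step 1 — Resonance: ω₀ = 1/√(LC) = 1/√(0.0599·3.73e-07) = 6690 rad/s.
Step 2 — f₀ = ω₀/(2π) = 1065 Hz.
Step 3 — Series Q: Q = ω₀L/R = 6690·0.0599/311 = 1.289.
Step 4 — Bandwidth: Δω = ω₀/Q = 5192 rad/s; BW = Δω/(2π) = 826.3 Hz.

(a) f₀ = 1065 Hz  (b) Q = 1.289  (c) BW = 826.3 Hz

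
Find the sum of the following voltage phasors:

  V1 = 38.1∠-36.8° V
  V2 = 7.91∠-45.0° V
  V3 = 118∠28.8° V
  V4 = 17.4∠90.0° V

Step 1 — Convert each phasor to rectangular form:
  V1 = 38.1·(cos(-36.8°) + j·sin(-36.8°)) = 30.51 - j22.82 V
  V2 = 7.91·(cos(-45.0°) + j·sin(-45.0°)) = 5.593 - j5.593 V
  V3 = 118·(cos(28.8°) + j·sin(28.8°)) = 103.4 + j56.85 V
  V4 = 17.4·(cos(90.0°) + j·sin(90.0°)) = 0 + j17.4 V
Step 2 — Sum components: V_total = 139.5 + j45.83 V.
Step 3 — Convert to polar: |V_total| = 146.8 V, ∠V_total = 18.2°.

V_total = 146.8∠18.2° V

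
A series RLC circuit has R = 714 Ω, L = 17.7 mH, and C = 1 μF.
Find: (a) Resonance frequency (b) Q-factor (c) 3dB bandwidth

Step 1 — Resonance: ω₀ = 1/√(LC) = 1/√(0.0177·1e-06) = 7516 rad/s.
Step 2 — f₀ = ω₀/(2π) = 1196 Hz.
Step 3 — Series Q: Q = ω₀L/R = 7516·0.0177/714 = 0.1863.
Step 4 — Bandwidth: Δω = ω₀/Q = 4.034e+04 rad/s; BW = Δω/(2π) = 6420 Hz.

(a) f₀ = 1196 Hz  (b) Q = 0.1863  (c) BW = 6420 Hz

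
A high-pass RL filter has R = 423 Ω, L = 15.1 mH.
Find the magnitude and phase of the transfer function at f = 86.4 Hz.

Step 1 — Angular frequency: ω = 2π·86.4 = 542.9 rad/s.
Step 2 — Transfer function: H(jω) = jωL/(R + jωL).
Step 3 — Numerator jωL = j·8.197; denominator R + jωL = 423 + j8.197.
Step 4 — H = 0.0003754 + j0.01937.
Step 5 — Magnitude: |H| = 0.01938 (-34.3 dB); phase: φ = 88.9°.

|H| = 0.01938 (-34.3 dB), φ = 88.9°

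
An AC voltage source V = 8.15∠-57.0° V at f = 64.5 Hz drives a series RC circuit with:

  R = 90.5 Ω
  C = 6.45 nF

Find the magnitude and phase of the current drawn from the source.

Step 1 — Angular frequency: ω = 2π·f = 2π·64.5 = 405.3 rad/s.
Step 2 — Component impedances:
  R: Z = R = 90.5 Ω
  C: Z = 1/(jωC) = -j/(ω·C) = 0 - j3.826e+05 Ω
Step 3 — Series combination: Z_total = R + C = 90.5 - j3.826e+05 Ω = 3.826e+05∠-90.0° Ω.
Step 4 — Source phasor: V = 8.15∠-57.0° V = 4.439 - j6.835 V.
Step 5 — Ohm's law: I = V / Z_total = (4.439 - j6.835) / (90.5 - j3.826e+05) = 1.787e-05 + j1.16e-05 A.
Step 6 — Convert to polar: |I| = 2.13e-05 A, ∠I = 33.0°.

I = 2.13e-05∠33.0° A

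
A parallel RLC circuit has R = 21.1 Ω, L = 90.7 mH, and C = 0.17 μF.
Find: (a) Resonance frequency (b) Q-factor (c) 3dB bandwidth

Step 1 — Resonance: ω₀ = 1/√(LC) = 1/√(0.0907·1.7e-07) = 8053 rad/s.
Step 2 — f₀ = ω₀/(2π) = 1282 Hz.
Step 3 — Parallel Q: Q = R/(ω₀L) = 21.1/(8053·0.0907) = 0.02889.
Step 4 — Bandwidth: Δω = ω₀/Q = 2.788e+05 rad/s; BW = Δω/(2π) = 4.437e+04 Hz.

(a) f₀ = 1282 Hz  (b) Q = 0.02889  (c) BW = 4.437e+04 Hz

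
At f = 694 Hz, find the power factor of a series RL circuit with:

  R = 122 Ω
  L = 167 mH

Step 1 — Angular frequency: ω = 2π·f = 2π·694 = 4361 rad/s.
Step 2 — Component impedances:
  R: Z = R = 122 Ω
  L: Z = jωL = j·4361·0.167 = 0 + j728.2 Ω
Step 3 — Series combination: Z_total = R + L = 122 + j728.2 Ω = 738.4∠80.5° Ω.
Step 4 — Power factor: PF = cos(φ) = Re(Z)/|Z| = 122/738.4 = 0.1652.
Step 5 — Type: Im(Z) = 728.2 ⇒ lagging (phase φ = 80.5°).

PF = 0.1652 (lagging, φ = 80.5°)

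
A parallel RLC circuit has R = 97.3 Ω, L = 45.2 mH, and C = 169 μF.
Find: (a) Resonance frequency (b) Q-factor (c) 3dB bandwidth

Step 1 — Resonance: ω₀ = 1/√(LC) = 1/√(0.0452·0.000169) = 361.8 rad/s.
Step 2 — f₀ = ω₀/(2π) = 57.58 Hz.
Step 3 — Parallel Q: Q = R/(ω₀L) = 97.3/(361.8·0.0452) = 5.95.
Step 4 — Bandwidth: Δω = ω₀/Q = 60.81 rad/s; BW = Δω/(2π) = 9.679 Hz.

(a) f₀ = 57.58 Hz  (b) Q = 5.95  (c) BW = 9.679 Hz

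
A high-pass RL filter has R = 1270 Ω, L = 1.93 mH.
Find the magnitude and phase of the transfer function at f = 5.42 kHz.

Step 1 — Angular frequency: ω = 2π·5420 = 3.405e+04 rad/s.
Step 2 — Transfer function: H(jω) = jωL/(R + jωL).
Step 3 — Numerator jωL = j·65.73; denominator R + jωL = 1270 + j65.73.
Step 4 — H = 0.002671 + j0.05161.
Step 5 — Magnitude: |H| = 0.05168 (-25.7 dB); phase: φ = 87.0°.

|H| = 0.05168 (-25.7 dB), φ = 87.0°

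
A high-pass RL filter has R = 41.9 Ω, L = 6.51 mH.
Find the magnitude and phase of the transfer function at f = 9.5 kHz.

Step 1 — Angular frequency: ω = 2π·9500 = 5.969e+04 rad/s.
Step 2 — Transfer function: H(jω) = jωL/(R + jωL).
Step 3 — Numerator jωL = j·388.6; denominator R + jωL = 41.9 + j388.6.
Step 4 — H = 0.9885 + j0.1066.
Step 5 — Magnitude: |H| = 0.9942 (-0.1 dB); phase: φ = 6.2°.

|H| = 0.9942 (-0.1 dB), φ = 6.2°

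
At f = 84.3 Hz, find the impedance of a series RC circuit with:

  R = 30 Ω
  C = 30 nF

Step 1 — Angular frequency: ω = 2π·f = 2π·84.3 = 529.7 rad/s.
Step 2 — Component impedances:
  R: Z = R = 30 Ω
  C: Z = 1/(jωC) = -j/(ω·C) = 0 - j6.293e+04 Ω
Step 3 — Series combination: Z_total = R + C = 30 - j6.293e+04 Ω = 6.293e+04∠-90.0° Ω.

Z = 30 - j6.293e+04 Ω = 6.293e+04∠-90.0° Ω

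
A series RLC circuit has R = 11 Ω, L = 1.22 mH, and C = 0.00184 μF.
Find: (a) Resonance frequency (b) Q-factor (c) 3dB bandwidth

Step 1 — Resonance: ω₀ = 1/√(LC) = 1/√(0.00122·1.84e-09) = 6.674e+05 rad/s.
Step 2 — f₀ = ω₀/(2π) = 1.062e+05 Hz.
Step 3 — Series Q: Q = ω₀L/R = 6.674e+05·0.00122/11 = 74.02.
Step 4 — Bandwidth: Δω = ω₀/Q = 9016 rad/s; BW = Δω/(2π) = 1435 Hz.

(a) f₀ = 1.062e+05 Hz  (b) Q = 74.02  (c) BW = 1435 Hz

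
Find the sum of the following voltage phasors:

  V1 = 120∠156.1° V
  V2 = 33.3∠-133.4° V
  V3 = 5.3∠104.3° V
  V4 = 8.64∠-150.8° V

Step 1 — Convert each phasor to rectangular form:
  V1 = 120·(cos(156.1°) + j·sin(156.1°)) = -109.7 + j48.62 V
  V2 = 33.3·(cos(-133.4°) + j·sin(-133.4°)) = -22.88 - j24.19 V
  V3 = 5.3·(cos(104.3°) + j·sin(104.3°)) = -1.309 + j5.136 V
  V4 = 8.64·(cos(-150.8°) + j·sin(-150.8°)) = -7.542 - j4.215 V
Step 2 — Sum components: V_total = -141.4 + j25.34 V.
Step 3 — Convert to polar: |V_total| = 143.7 V, ∠V_total = 169.8°.

V_total = 143.7∠169.8° V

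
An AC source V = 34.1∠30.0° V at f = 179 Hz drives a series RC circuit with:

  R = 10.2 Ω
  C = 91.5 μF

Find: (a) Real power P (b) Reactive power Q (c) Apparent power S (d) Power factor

Step 1 — Angular frequency: ω = 2π·f = 2π·179 = 1125 rad/s.
Step 2 — Component impedances:
  R: Z = R = 10.2 Ω
  C: Z = 1/(jωC) = -j/(ω·C) = 0 - j9.717 Ω
Step 3 — Series combination: Z_total = R + C = 10.2 - j9.717 Ω = 14.09∠-43.6° Ω.
Step 4 — Source phasor: V = 34.1∠30.0° V = 29.53 + j17.05 V.
Step 5 — Current: I = V / Z = 0.6829 + j2.322 A = 2.421∠73.6° A.
Step 6 — Complex power: S = V·I* = 59.76 - j56.93 VA.
Step 7 — Real power: P = Re(S) = 59.76 W.
Step 8 — Reactive power: Q = Im(S) = -56.93 VAR.
Step 9 — Apparent power: |S| = 82.54 VA.
Step 10 — Power factor: PF = P/|S| = 0.724 (leading).

(a) P = 59.76 W  (b) Q = -56.93 VAR  (c) S = 82.54 VA  (d) PF = 0.724 (leading)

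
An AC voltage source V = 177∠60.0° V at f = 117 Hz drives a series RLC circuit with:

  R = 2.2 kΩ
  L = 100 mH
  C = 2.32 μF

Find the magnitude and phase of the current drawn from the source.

Step 1 — Angular frequency: ω = 2π·f = 2π·117 = 735.1 rad/s.
Step 2 — Component impedances:
  R: Z = R = 2200 Ω
  L: Z = jωL = j·735.1·0.1 = 0 + j73.51 Ω
  C: Z = 1/(jωC) = -j/(ω·C) = 0 - j586.3 Ω
Step 3 — Series combination: Z_total = R + L + C = 2200 - j512.8 Ω = 2259∠-13.1° Ω.
Step 4 — Source phasor: V = 177∠60.0° V = 88.5 + j153.3 V.
Step 5 — Ohm's law: I = V / Z_total = (88.5 + j153.3) / (2200 - j512.8) = 0.02275 + j0.07498 A.
Step 6 — Convert to polar: |I| = 0.07835 A, ∠I = 73.1°.

I = 0.07835∠73.1° A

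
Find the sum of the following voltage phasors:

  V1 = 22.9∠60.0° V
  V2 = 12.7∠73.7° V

Step 1 — Convert each phasor to rectangular form:
  V1 = 22.9·(cos(60.0°) + j·sin(60.0°)) = 11.45 + j19.83 V
  V2 = 12.7·(cos(73.7°) + j·sin(73.7°)) = 3.564 + j12.19 V
Step 2 — Sum components: V_total = 15.01 + j32.02 V.
Step 3 — Convert to polar: |V_total| = 35.37 V, ∠V_total = 64.9°.

V_total = 35.37∠64.9° V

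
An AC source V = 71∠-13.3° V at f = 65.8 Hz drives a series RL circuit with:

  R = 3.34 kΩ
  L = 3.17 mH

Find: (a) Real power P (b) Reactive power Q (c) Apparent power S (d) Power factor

Step 1 — Angular frequency: ω = 2π·f = 2π·65.8 = 413.4 rad/s.
Step 2 — Component impedances:
  R: Z = R = 3340 Ω
  L: Z = jωL = j·413.4·0.00317 = 0 + j1.311 Ω
Step 3 — Series combination: Z_total = R + L = 3340 + j1.311 Ω = 3340∠0.0° Ω.
Step 4 — Source phasor: V = 71∠-13.3° V = 69.1 - j16.33 V.
Step 5 — Current: I = V / Z = 0.02069 - j0.004898 A = 0.02126∠-13.3° A.
Step 6 — Complex power: S = V·I* = 1.509 + j0.0005922 VA.
Step 7 — Real power: P = Re(S) = 1.509 W.
Step 8 — Reactive power: Q = Im(S) = 0.0005922 VAR.
Step 9 — Apparent power: |S| = 1.509 VA.
Step 10 — Power factor: PF = P/|S| = 1 (lagging).

(a) P = 1.509 W  (b) Q = 0.0005922 VAR  (c) S = 1.509 VA  (d) PF = 1 (lagging)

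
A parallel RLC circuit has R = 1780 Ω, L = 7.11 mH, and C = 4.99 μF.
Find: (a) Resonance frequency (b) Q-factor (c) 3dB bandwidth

Step 1 — Resonance: ω₀ = 1/√(LC) = 1/√(0.00711·4.99e-06) = 5309 rad/s.
Step 2 — f₀ = ω₀/(2π) = 845 Hz.
Step 3 — Parallel Q: Q = R/(ω₀L) = 1780/(5309·0.00711) = 47.16.
Step 4 — Bandwidth: Δω = ω₀/Q = 112.6 rad/s; BW = Δω/(2π) = 17.92 Hz.

(a) f₀ = 845 Hz  (b) Q = 47.16  (c) BW = 17.92 Hz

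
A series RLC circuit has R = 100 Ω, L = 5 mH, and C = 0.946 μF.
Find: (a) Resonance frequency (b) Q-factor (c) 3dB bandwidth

Step 1 — Resonance: ω₀ = 1/√(LC) = 1/√(0.005·9.46e-07) = 1.454e+04 rad/s.
Step 2 — f₀ = ω₀/(2π) = 2314 Hz.
Step 3 — Series Q: Q = ω₀L/R = 1.454e+04·0.005/100 = 0.727.
Step 4 — Bandwidth: Δω = ω₀/Q = 2e+04 rad/s; BW = Δω/(2π) = 3183 Hz.

(a) f₀ = 2314 Hz  (b) Q = 0.727  (c) BW = 3183 Hz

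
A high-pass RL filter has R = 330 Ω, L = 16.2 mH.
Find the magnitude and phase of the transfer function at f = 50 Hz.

Step 1 — Angular frequency: ω = 2π·50 = 314.2 rad/s.
Step 2 — Transfer function: H(jω) = jωL/(R + jωL).
Step 3 — Numerator jωL = j·5.089; denominator R + jωL = 330 + j5.089.
Step 4 — H = 0.0002378 + j0.01542.
Step 5 — Magnitude: |H| = 0.01542 (-36.2 dB); phase: φ = 89.1°.

|H| = 0.01542 (-36.2 dB), φ = 89.1°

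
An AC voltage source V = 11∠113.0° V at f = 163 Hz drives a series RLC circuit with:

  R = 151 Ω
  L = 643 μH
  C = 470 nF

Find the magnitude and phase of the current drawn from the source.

Step 1 — Angular frequency: ω = 2π·f = 2π·163 = 1024 rad/s.
Step 2 — Component impedances:
  R: Z = R = 151 Ω
  L: Z = jωL = j·1024·0.000643 = 0 + j0.6585 Ω
  C: Z = 1/(jωC) = -j/(ω·C) = 0 - j2077 Ω
Step 3 — Series combination: Z_total = R + L + C = 151 - j2077 Ω = 2082∠-85.8° Ω.
Step 4 — Source phasor: V = 11∠113.0° V = -4.298 + j10.13 V.
Step 5 — Ohm's law: I = V / Z_total = (-4.298 + j10.13) / (151 - j2077) = -0.005 - j0.001706 A.
Step 6 — Convert to polar: |I| = 0.005283 A, ∠I = -161.2°.

I = 0.005283∠-161.2° A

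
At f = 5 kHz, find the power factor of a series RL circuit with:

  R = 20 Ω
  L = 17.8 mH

Step 1 — Angular frequency: ω = 2π·f = 2π·5000 = 3.142e+04 rad/s.
Step 2 — Component impedances:
  R: Z = R = 20 Ω
  L: Z = jωL = j·3.142e+04·0.0178 = 0 + j559.2 Ω
Step 3 — Series combination: Z_total = R + L = 20 + j559.2 Ω = 559.6∠88.0° Ω.
Step 4 — Power factor: PF = cos(φ) = Re(Z)/|Z| = 20/559.6 = 0.03574.
Step 5 — Type: Im(Z) = 559.2 ⇒ lagging (phase φ = 88.0°).

PF = 0.03574 (lagging, φ = 88.0°)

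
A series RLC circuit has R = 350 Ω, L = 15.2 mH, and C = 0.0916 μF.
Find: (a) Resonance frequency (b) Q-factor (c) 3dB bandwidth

Step 1 — Resonance: ω₀ = 1/√(LC) = 1/√(0.0152·9.16e-08) = 2.68e+04 rad/s.
Step 2 — f₀ = ω₀/(2π) = 4265 Hz.
Step 3 — Series Q: Q = ω₀L/R = 2.68e+04·0.0152/350 = 1.164.
Step 4 — Bandwidth: Δω = ω₀/Q = 2.303e+04 rad/s; BW = Δω/(2π) = 3665 Hz.

(a) f₀ = 4265 Hz  (b) Q = 1.164  (c) BW = 3665 Hz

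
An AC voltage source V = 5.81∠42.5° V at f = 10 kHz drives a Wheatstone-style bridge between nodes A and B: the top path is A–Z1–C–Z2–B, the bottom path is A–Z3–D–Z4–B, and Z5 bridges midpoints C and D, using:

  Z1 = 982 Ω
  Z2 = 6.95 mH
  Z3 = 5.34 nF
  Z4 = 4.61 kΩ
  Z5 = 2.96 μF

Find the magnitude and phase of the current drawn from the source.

Step 1 — Angular frequency: ω = 2π·f = 2π·1e+04 = 6.283e+04 rad/s.
Step 2 — Component impedances:
  Z1: Z = R = 982 Ω
  Z2: Z = jωL = j·6.283e+04·0.00695 = 0 + j436.7 Ω
  Z3: Z = 1/(jωC) = -j/(ω·C) = 0 - j2980 Ω
  Z4: Z = R = 4610 Ω
  Z5: Z = 1/(jωC) = -j/(ω·C) = 0 - j5.377 Ω
Step 3 — Bridge requires nodal analysis (the Z5 bridge couples midpoints C and D, so the two paths cannot be reduced to a simple series/parallel combination). Setting node B to ground and injecting 1 A at node A, the 3-node admittance system at A, C, D solves to V_A = Z_AB = 927 + j141.1 Ω = 937.7∠8.7° Ω.
Step 4 — Source phasor: V = 5.81∠42.5° V = 4.284 + j3.925 V.
Step 5 — Ohm's law: I = V / Z_total = (4.284 + j3.925) / (927 + j141.1) = 0.005146 + j0.003451 A.
Step 6 — Convert to polar: |I| = 0.006196 A, ∠I = 33.8°.

I = 0.006196∠33.8° A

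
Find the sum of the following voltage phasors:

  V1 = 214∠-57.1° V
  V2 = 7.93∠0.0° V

Step 1 — Convert each phasor to rectangular form:
  V1 = 214·(cos(-57.1°) + j·sin(-57.1°)) = 116.2 - j179.7 V
  V2 = 7.93·(cos(0.0°) + j·sin(0.0°)) = 7.93 V
Step 2 — Sum components: V_total = 124.2 - j179.7 V.
Step 3 — Convert to polar: |V_total| = 218.4 V, ∠V_total = -55.4°.

V_total = 218.4∠-55.4° V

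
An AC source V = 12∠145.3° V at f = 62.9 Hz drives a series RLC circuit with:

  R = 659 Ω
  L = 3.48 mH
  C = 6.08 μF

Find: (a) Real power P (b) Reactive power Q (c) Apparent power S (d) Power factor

Step 1 — Angular frequency: ω = 2π·f = 2π·62.9 = 395.2 rad/s.
Step 2 — Component impedances:
  R: Z = R = 659 Ω
  L: Z = jωL = j·395.2·0.00348 = 0 + j1.375 Ω
  C: Z = 1/(jωC) = -j/(ω·C) = 0 - j416.2 Ω
Step 3 — Series combination: Z_total = R + L + C = 659 - j414.8 Ω = 778.7∠-32.2° Ω.
Step 4 — Source phasor: V = 12∠145.3° V = -9.866 + j6.831 V.
Step 5 — Current: I = V / Z = -0.0154 + j0.0006756 A = 0.01541∠177.5° A.
Step 6 — Complex power: S = V·I* = 0.1565 - j0.09851 VA.
Step 7 — Real power: P = Re(S) = 0.1565 W.
Step 8 — Reactive power: Q = Im(S) = -0.09851 VAR.
Step 9 — Apparent power: |S| = 0.1849 VA.
Step 10 — Power factor: PF = P/|S| = 0.8463 (leading).

(a) P = 0.1565 W  (b) Q = -0.09851 VAR  (c) S = 0.1849 VA  (d) PF = 0.8463 (leading)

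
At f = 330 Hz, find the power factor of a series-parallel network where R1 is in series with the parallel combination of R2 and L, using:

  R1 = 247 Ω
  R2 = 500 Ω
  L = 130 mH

Step 1 — Angular frequency: ω = 2π·f = 2π·330 = 2073 rad/s.
Step 2 — Component impedances:
  R1: Z = R = 247 Ω
  R2: Z = R = 500 Ω
  L: Z = jωL = j·2073·0.13 = 0 + j269.5 Ω
Step 3 — Parallel branch: R2 || L = 1/(1/R2 + 1/L) = 112.6 + j208.9 Ω.
Step 4 — Series with R1: Z_total = R1 + (R2 || L) = 359.6 + j208.9 Ω = 415.8∠30.1° Ω.
Step 5 — Power factor: PF = cos(φ) = Re(Z)/|Z| = 359.59/415.84 = 0.8647.
Step 6 — Type: Im(Z) = 208.9 ⇒ lagging (phase φ = 30.1°).

PF = 0.8647 (lagging, φ = 30.1°)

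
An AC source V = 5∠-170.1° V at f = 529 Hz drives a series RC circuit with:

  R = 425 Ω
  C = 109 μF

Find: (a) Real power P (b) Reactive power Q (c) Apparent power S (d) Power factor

Step 1 — Angular frequency: ω = 2π·f = 2π·529 = 3324 rad/s.
Step 2 — Component impedances:
  R: Z = R = 425 Ω
  C: Z = 1/(jωC) = -j/(ω·C) = 0 - j2.76 Ω
Step 3 — Series combination: Z_total = R + C = 425 - j2.76 Ω = 425∠-0.4° Ω.
Step 4 — Source phasor: V = 5∠-170.1° V = -4.926 - j0.8596 V.
Step 5 — Current: I = V / Z = -0.01158 - j0.002098 A = 0.01176∠-169.7° A.
Step 6 — Complex power: S = V·I* = 0.05882 - j0.000382 VA.
Step 7 — Real power: P = Re(S) = 0.05882 W.
Step 8 — Reactive power: Q = Im(S) = -0.000382 VAR.
Step 9 — Apparent power: |S| = 0.05882 VA.
Step 10 — Power factor: PF = P/|S| = 1 (leading).

(a) P = 0.05882 W  (b) Q = -0.000382 VAR  (c) S = 0.05882 VA  (d) PF = 1 (leading)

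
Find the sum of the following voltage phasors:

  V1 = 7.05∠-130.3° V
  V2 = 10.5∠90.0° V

Step 1 — Convert each phasor to rectangular form:
  V1 = 7.05·(cos(-130.3°) + j·sin(-130.3°)) = -4.56 - j5.377 V
  V2 = 10.5·(cos(90.0°) + j·sin(90.0°)) = 0 + j10.5 V
Step 2 — Sum components: V_total = -4.56 + j5.123 V.
Step 3 — Convert to polar: |V_total| = 6.859 V, ∠V_total = 131.7°.

V_total = 6.859∠131.7° V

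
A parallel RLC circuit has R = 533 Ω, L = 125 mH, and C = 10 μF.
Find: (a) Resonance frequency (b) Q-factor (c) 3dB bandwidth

Step 1 — Resonance: ω₀ = 1/√(LC) = 1/√(0.125·1e-05) = 894.4 rad/s.
Step 2 — f₀ = ω₀/(2π) = 142.4 Hz.
Step 3 — Parallel Q: Q = R/(ω₀L) = 533/(894.4·0.125) = 4.767.
Step 4 — Bandwidth: Δω = ω₀/Q = 187.6 rad/s; BW = Δω/(2π) = 29.86 Hz.

(a) f₀ = 142.4 Hz  (b) Q = 4.767  (c) BW = 29.86 Hz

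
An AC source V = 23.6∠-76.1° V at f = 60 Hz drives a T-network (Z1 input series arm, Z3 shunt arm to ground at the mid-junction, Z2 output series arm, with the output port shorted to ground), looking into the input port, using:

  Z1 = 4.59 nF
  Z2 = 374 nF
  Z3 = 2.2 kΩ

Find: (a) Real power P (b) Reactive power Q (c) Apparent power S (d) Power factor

Step 1 — Angular frequency: ω = 2π·f = 2π·60 = 377 rad/s.
Step 2 — Component impedances:
  Z1: Z = 1/(jωC) = -j/(ω·C) = 0 - j5.779e+05 Ω
  Z2: Z = 1/(jωC) = -j/(ω·C) = 0 - j7092 Ω
  Z3: Z = R = 2200 Ω
Step 3 — With the output port shorted to ground, the output series arm Z2 runs from the junction to ground; the shunt arm Z3 also runs from the junction to ground. They appear in parallel: Z3 || Z2 = 2007 - j622.5 Ω.
Step 4 — Series with input arm Z1: Z_in = Z1 + (Z3 || Z2) = 2007 - j5.785e+05 Ω = 5.785e+05∠-89.8° Ω.
Step 5 — Source phasor: V = 23.6∠-76.1° V = 5.669 - j22.91 V.
Step 6 — Current: I = V / Z = 3.963e-05 + j9.662e-06 A = 4.079e-05∠13.7° A.
Step 7 — Complex power: S = V·I* = 3.34e-06 - j0.0009627 VA.
Step 8 — Real power: P = Re(S) = 3.34e-06 W.
Step 9 — Reactive power: Q = Im(S) = -0.0009627 VAR.
Step 10 — Apparent power: |S| = 0.0009627 VA.
Step 11 — Power factor: PF = P/|S| = 0.003469 (leading).

(a) P = 3.34e-06 W  (b) Q = -0.0009627 VAR  (c) S = 0.0009627 VA  (d) PF = 0.003469 (leading)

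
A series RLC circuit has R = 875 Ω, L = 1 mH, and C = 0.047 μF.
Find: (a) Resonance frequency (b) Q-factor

Step 1 — Resonance condition Im(Z)=0 gives ω₀ = 1/√(LC).
Step 2 — ω₀ = 1/√(0.001·4.7e-08) = 1.459e+05 rad/s.
Step 3 — f₀ = ω₀/(2π) = 2.322e+04 Hz.
Step 4 — Series Q: Q = ω₀L/R = 1.459e+05·0.001/875 = 0.1667.

(a) f₀ = 2.322e+04 Hz  (b) Q = 0.1667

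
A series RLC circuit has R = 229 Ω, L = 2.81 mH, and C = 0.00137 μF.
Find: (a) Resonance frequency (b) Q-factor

Step 1 — Resonance condition Im(Z)=0 gives ω₀ = 1/√(LC).
Step 2 — ω₀ = 1/√(0.00281·1.37e-09) = 5.097e+05 rad/s.
Step 3 — f₀ = ω₀/(2π) = 8.112e+04 Hz.
Step 4 — Series Q: Q = ω₀L/R = 5.097e+05·0.00281/229 = 6.254.

(a) f₀ = 8.112e+04 Hz  (b) Q = 6.254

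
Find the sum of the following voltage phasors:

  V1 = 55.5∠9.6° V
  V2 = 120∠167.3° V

Step 1 — Convert each phasor to rectangular form:
  V1 = 55.5·(cos(9.6°) + j·sin(9.6°)) = 54.72 + j9.256 V
  V2 = 120·(cos(167.3°) + j·sin(167.3°)) = -117.1 + j26.38 V
Step 2 — Sum components: V_total = -62.34 + j35.64 V.
Step 3 — Convert to polar: |V_total| = 71.81 V, ∠V_total = 150.2°.

V_total = 71.81∠150.2° V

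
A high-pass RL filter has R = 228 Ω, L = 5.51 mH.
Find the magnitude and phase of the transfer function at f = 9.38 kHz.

Step 1 — Angular frequency: ω = 2π·9380 = 5.894e+04 rad/s.
Step 2 — Transfer function: H(jω) = jωL/(R + jωL).
Step 3 — Numerator jωL = j·324.7; denominator R + jωL = 228 + j324.7.
Step 4 — H = 0.6698 + j0.4703.
Step 5 — Magnitude: |H| = 0.8184 (-1.7 dB); phase: φ = 35.1°.

|H| = 0.8184 (-1.7 dB), φ = 35.1°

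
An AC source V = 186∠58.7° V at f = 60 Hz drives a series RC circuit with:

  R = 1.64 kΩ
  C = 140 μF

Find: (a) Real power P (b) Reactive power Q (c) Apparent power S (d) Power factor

Step 1 — Angular frequency: ω = 2π·f = 2π·60 = 377 rad/s.
Step 2 — Component impedances:
  R: Z = R = 1640 Ω
  C: Z = 1/(jωC) = -j/(ω·C) = 0 - j18.95 Ω
Step 3 — Series combination: Z_total = R + C = 1640 - j18.95 Ω = 1640∠-0.7° Ω.
Step 4 — Source phasor: V = 186∠58.7° V = 96.63 + j158.9 V.
Step 5 — Current: I = V / Z = 0.05779 + j0.09758 A = 0.1134∠59.4° A.
Step 6 — Complex power: S = V·I* = 21.09 - j0.2437 VA.
Step 7 — Real power: P = Re(S) = 21.09 W.
Step 8 — Reactive power: Q = Im(S) = -0.2437 VAR.
Step 9 — Apparent power: |S| = 21.09 VA.
Step 10 — Power factor: PF = P/|S| = 0.9999 (leading).

(a) P = 21.09 W  (b) Q = -0.2437 VAR  (c) S = 21.09 VA  (d) PF = 0.9999 (leading)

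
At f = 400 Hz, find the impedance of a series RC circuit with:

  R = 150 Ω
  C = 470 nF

Step 1 — Angular frequency: ω = 2π·f = 2π·400 = 2513 rad/s.
Step 2 — Component impedances:
  R: Z = R = 150 Ω
  C: Z = 1/(jωC) = -j/(ω·C) = 0 - j846.6 Ω
Step 3 — Series combination: Z_total = R + C = 150 - j846.6 Ω = 859.8∠-80.0° Ω.

Z = 150 - j846.6 Ω = 859.8∠-80.0° Ω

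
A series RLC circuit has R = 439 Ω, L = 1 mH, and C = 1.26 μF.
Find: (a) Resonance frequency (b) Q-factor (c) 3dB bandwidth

Step 1 — Resonance: ω₀ = 1/√(LC) = 1/√(0.001·1.26e-06) = 2.817e+04 rad/s.
Step 2 — f₀ = ω₀/(2π) = 4484 Hz.
Step 3 — Series Q: Q = ω₀L/R = 2.817e+04·0.001/439 = 0.06417.
Step 4 — Bandwidth: Δω = ω₀/Q = 4.39e+05 rad/s; BW = Δω/(2π) = 6.987e+04 Hz.

(a) f₀ = 4484 Hz  (b) Q = 0.06417  (c) BW = 6.987e+04 Hz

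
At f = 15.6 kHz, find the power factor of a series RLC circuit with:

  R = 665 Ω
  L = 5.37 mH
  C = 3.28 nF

Step 1 — Angular frequency: ω = 2π·f = 2π·1.56e+04 = 9.802e+04 rad/s.
Step 2 — Component impedances:
  R: Z = R = 665 Ω
  L: Z = jωL = j·9.802e+04·0.00537 = 0 + j526.4 Ω
  C: Z = 1/(jωC) = -j/(ω·C) = 0 - j3110 Ω
Step 3 — Series combination: Z_total = R + L + C = 665 - j2584 Ω = 2668∠-75.6° Ω.
Step 4 — Power factor: PF = cos(φ) = Re(Z)/|Z| = 665/2668.3 = 0.2492.
Step 5 — Type: Im(Z) = -2584 ⇒ leading (phase φ = -75.6°).

PF = 0.2492 (leading, φ = -75.6°)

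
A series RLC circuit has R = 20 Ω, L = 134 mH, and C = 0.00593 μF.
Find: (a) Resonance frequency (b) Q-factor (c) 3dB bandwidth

Step 1 — Resonance condition Im(Z)=0 gives ω₀ = 1/√(LC).
Step 2 — ω₀ = 1/√(0.134·5.93e-09) = 3.547e+04 rad/s.
Step 3 — f₀ = ω₀/(2π) = 5646 Hz.
Step 4 — Series Q: Q = ω₀L/R = 3.547e+04·0.134/20 = 237.7.
Step 5 — 3dB bandwidth: Δω = ω₀/Q = 149.3 rad/s; BW = Δω/(2π) = 23.75 Hz.

(a) f₀ = 5646 Hz  (b) Q = 237.7  (c) BW = 23.75 Hz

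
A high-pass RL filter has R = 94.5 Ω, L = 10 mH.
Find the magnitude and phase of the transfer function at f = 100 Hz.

Step 1 — Angular frequency: ω = 2π·100 = 628.3 rad/s.
Step 2 — Transfer function: H(jω) = jωL/(R + jωL).
Step 3 — Numerator jωL = j·6.283; denominator R + jωL = 94.5 + j6.283.
Step 4 — H = 0.004401 + j0.0662.
Step 5 — Magnitude: |H| = 0.06634 (-23.6 dB); phase: φ = 86.2°.

|H| = 0.06634 (-23.6 dB), φ = 86.2°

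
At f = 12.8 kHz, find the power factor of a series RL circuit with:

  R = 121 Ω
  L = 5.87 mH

Step 1 — Angular frequency: ω = 2π·f = 2π·1.28e+04 = 8.042e+04 rad/s.
Step 2 — Component impedances:
  R: Z = R = 121 Ω
  L: Z = jωL = j·8.042e+04·0.00587 = 0 + j472.1 Ω
Step 3 — Series combination: Z_total = R + L = 121 + j472.1 Ω = 487.4∠75.6° Ω.
Step 4 — Power factor: PF = cos(φ) = Re(Z)/|Z| = 121/487.4 = 0.2483.
Step 5 — Type: Im(Z) = 472.1 ⇒ lagging (phase φ = 75.6°).

PF = 0.2483 (lagging, φ = 75.6°)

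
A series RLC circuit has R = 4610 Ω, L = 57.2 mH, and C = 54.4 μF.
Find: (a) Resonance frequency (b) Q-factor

Step 1 — Resonance condition Im(Z)=0 gives ω₀ = 1/√(LC).
Step 2 — ω₀ = 1/√(0.0572·5.44e-05) = 566.9 rad/s.
Step 3 — f₀ = ω₀/(2π) = 90.22 Hz.
Step 4 — Series Q: Q = ω₀L/R = 566.9·0.0572/4610 = 0.007034.

(a) f₀ = 90.22 Hz  (b) Q = 0.007034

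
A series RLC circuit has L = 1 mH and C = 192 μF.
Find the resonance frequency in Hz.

Step 1 — Resonance condition Im(Z)=0 gives ω₀ = 1/√(LC).
Step 2 — ω₀ = 1/√(0.001·0.000192) = 2282 rad/s.
Step 3 — f₀ = ω₀/(2π) = 363.2 Hz.

f₀ = 363.2 Hz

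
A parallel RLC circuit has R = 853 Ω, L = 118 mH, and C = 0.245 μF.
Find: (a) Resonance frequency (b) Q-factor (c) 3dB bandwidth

Step 1 — Resonance: ω₀ = 1/√(LC) = 1/√(0.118·2.45e-07) = 5881 rad/s.
Step 2 — f₀ = ω₀/(2π) = 936 Hz.
Step 3 — Parallel Q: Q = R/(ω₀L) = 853/(5881·0.118) = 1.229.
Step 4 — Bandwidth: Δω = ω₀/Q = 4785 rad/s; BW = Δω/(2π) = 761.6 Hz.

(a) f₀ = 936 Hz  (b) Q = 1.229  (c) BW = 761.6 Hz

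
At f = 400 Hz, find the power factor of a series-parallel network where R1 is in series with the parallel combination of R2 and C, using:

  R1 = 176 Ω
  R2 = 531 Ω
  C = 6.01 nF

Step 1 — Angular frequency: ω = 2π·f = 2π·400 = 2513 rad/s.
Step 2 — Component impedances:
  R1: Z = R = 176 Ω
  R2: Z = R = 531 Ω
  C: Z = 1/(jωC) = -j/(ω·C) = 0 - j6.62e+04 Ω
Step 3 — Parallel branch: R2 || C = 1/(1/R2 + 1/C) = 531 - j4.259 Ω.
Step 4 — Series with R1: Z_total = R1 + (R2 || C) = 707 - j4.259 Ω = 707∠-0.3° Ω.
Step 5 — Power factor: PF = cos(φ) = Re(Z)/|Z| = 707/707 = 1.
Step 6 — Type: Im(Z) = -4.259 ⇒ leading (phase φ = -0.3°).

PF = 1 (leading, φ = -0.3°)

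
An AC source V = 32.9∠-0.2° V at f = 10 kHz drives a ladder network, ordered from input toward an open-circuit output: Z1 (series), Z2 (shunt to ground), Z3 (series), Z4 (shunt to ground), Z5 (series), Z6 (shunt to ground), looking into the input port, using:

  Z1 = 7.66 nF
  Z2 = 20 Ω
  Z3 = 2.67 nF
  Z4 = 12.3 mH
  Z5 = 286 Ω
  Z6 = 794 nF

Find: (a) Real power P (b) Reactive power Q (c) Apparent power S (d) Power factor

Step 1 — Angular frequency: ω = 2π·f = 2π·1e+04 = 6.283e+04 rad/s.
Step 2 — Component impedances:
  Z1: Z = 1/(jωC) = -j/(ω·C) = 0 - j2078 Ω
  Z2: Z = R = 20 Ω
  Z3: Z = 1/(jωC) = -j/(ω·C) = 0 - j5961 Ω
  Z4: Z = jωL = j·6.283e+04·0.0123 = 0 + j772.8 Ω
  Z5: Z = R = 286 Ω
  Z6: Z = 1/(jωC) = -j/(ω·C) = 0 - j20.04 Ω
Step 3 — Ladder network (open output): work backward from the far end, alternating series and parallel combinations. Z_in = 20 - j2078 Ω = 2078∠-89.4° Ω.
Step 4 — Source phasor: V = 32.9∠-0.2° V = 32.9 - j0.1148 V.
Step 5 — Current: I = V / Z = 0.0002076 + j0.01583 A = 0.01583∠89.2° A.
Step 6 — Complex power: S = V·I* = 0.005013 - j0.5209 VA.
Step 7 — Real power: P = Re(S) = 0.005013 W.
Step 8 — Reactive power: Q = Im(S) = -0.5209 VAR.
Step 9 — Apparent power: |S| = 0.5209 VA.
Step 10 — Power factor: PF = P/|S| = 0.009624 (leading).

(a) P = 0.005013 W  (b) Q = -0.5209 VAR  (c) S = 0.5209 VA  (d) PF = 0.009624 (leading)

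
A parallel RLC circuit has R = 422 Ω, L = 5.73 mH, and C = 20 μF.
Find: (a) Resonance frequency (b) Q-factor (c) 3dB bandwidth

Step 1 — Resonance: ω₀ = 1/√(LC) = 1/√(0.00573·2e-05) = 2954 rad/s.
Step 2 — f₀ = ω₀/(2π) = 470.1 Hz.
Step 3 — Parallel Q: Q = R/(ω₀L) = 422/(2954·0.00573) = 24.93.
Step 4 — Bandwidth: Δω = ω₀/Q = 118.5 rad/s; BW = Δω/(2π) = 18.86 Hz.

(a) f₀ = 470.1 Hz  (b) Q = 24.93  (c) BW = 18.86 Hz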